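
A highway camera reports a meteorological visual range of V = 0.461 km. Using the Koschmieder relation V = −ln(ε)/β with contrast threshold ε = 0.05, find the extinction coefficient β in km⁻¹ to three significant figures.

6.50 km⁻¹

β = −ln(0.05) / V = 2.996 / 0.461 = 6.4983 km⁻¹.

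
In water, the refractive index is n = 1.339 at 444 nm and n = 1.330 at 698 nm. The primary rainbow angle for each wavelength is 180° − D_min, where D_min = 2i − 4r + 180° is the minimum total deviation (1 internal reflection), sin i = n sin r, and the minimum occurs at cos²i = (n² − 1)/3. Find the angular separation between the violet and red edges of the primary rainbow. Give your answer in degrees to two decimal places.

1.30°

At 444 nm (n = 1.339): cos²i = 0.26431 → i = 59.062°, r = 39.834°, D_min = 138.786°, rainbow angle = 41.214°.
At 698 nm (n = 1.330): cos²i = 0.25630 → i = 59.585°, r = 40.422°, D_min = 137.484°, rainbow angle = 42.516°.
Angular width = |41.214° − 42.516°| = 1.303°.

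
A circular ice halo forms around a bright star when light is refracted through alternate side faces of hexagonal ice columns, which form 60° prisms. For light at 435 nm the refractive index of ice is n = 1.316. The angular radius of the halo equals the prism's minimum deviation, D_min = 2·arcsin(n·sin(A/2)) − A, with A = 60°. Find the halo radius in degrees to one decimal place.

22.3°

n·sin(A/2) = 1.316 × sin 30° = 1.316 × 0.5000 = 0.6580.
D_min = 2·arcsin(0.6580) − 60° = 2 × 41.148° − 60° = 22.295°.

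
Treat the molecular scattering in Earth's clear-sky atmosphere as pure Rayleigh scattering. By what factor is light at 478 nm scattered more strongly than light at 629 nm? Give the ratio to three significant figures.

3.00

Rayleigh scattering ∝ λ⁻⁴, so the ratio of coefficients is the inverse fourth power of the wavelength ratio.
σ(478)/σ(629) = (629/478)⁴ = (1.3159)⁴ = 2.998.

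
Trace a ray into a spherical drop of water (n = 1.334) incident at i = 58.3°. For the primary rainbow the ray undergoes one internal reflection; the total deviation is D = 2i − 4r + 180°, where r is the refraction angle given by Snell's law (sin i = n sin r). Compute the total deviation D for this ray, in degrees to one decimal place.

sin r = sin 58.3° / 1.334 = 0.8508/1.334 = 0.6378; r = 39.63°.
D = 2·58.3° − 4·39.63° + 180° = 116.60° − 158.51° + 180° = 138.09°.

138.1°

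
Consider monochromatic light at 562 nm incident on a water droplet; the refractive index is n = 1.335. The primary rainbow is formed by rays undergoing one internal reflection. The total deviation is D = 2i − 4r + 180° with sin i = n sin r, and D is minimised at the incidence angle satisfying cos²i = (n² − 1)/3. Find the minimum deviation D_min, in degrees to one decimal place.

138.2°

cos²i = (1.78222 − 1)/3 = 0.26074; i = arccos(0.51063) = 59.294°.
sin r = sin 59.294°/1.335 = 0.64405; r = 40.094°.
D_min = 2·59.294° − 4·40.094° + 180° = 138.212°.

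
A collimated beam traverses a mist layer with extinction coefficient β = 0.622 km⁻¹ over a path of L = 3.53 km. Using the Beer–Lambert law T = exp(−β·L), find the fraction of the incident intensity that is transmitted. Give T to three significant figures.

0.111

τ = β·L = 0.622 × 3.53 = 2.1957.
T = exp(−2.1957) = 0.1113.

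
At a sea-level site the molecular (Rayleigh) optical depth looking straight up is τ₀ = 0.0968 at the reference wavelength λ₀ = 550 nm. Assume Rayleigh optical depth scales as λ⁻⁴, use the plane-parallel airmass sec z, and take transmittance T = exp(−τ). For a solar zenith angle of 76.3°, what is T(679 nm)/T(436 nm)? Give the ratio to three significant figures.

Airmass: sec 76.3° = 4.2223.
τ(679 nm) = 0.0968 × (550/679)⁴ × 4.2223 = 0.0968 × 0.4305 × 4.2223 = 0.1760.
τ(436 nm) = 0.0968 × (550/436)⁴ × 4.2223 = 0.0968 × 2.5322 × 4.2223 = 1.0350.
T(679)/T(436) = exp(τ_B − τ_A) = exp(0.8590) = 2.3608.

2.36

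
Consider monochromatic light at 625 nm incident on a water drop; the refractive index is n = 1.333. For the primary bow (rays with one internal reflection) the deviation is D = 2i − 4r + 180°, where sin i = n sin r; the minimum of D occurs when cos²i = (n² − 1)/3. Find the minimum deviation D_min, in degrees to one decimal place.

cos²i = (1.77689 − 1)/3 = 0.25896; i = arccos(0.50888) = 59.410°.
sin r = sin 59.410°/1.333 = 0.64579; r = 40.225°.
D_min = 2·59.410° − 4·40.225° + 180° = 137.922°.

137.9°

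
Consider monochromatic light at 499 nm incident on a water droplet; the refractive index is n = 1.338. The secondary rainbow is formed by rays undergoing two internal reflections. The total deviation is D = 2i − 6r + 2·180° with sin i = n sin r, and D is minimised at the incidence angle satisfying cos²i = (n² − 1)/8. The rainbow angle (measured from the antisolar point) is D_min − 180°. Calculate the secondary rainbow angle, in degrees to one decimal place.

cos²i = (1.79024 − 1)/8 = 0.09878; i = arccos(0.31429) = 71.682°.
sin r = sin 71.682°/1.338 = 0.70951; r = 45.195°.
D_min = 2·71.682° − 6·45.195° + 360° = 232.193°.
Rainbow angle = D_min − 180° = 52.193°.

52.2°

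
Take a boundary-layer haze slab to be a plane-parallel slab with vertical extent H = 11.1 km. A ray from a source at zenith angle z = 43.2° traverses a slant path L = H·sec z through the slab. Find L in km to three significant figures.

15.2 km

sec z = 1/cos 43.2° = 1.3718.
L = 11.1 × 1.3718 = 15.227 km.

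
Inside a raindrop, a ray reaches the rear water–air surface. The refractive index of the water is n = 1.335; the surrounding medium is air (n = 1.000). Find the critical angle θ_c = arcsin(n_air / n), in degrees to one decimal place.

sin θ_c = n_air / n = 1.000 / 1.335 = 0.7491.
θ_c = arcsin(0.7491) = 48.51°.

48.5°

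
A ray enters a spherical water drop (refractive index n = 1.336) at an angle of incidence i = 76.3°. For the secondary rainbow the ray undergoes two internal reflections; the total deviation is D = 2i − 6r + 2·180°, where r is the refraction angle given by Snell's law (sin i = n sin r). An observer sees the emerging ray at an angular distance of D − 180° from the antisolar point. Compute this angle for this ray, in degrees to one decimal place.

sin r = sin 76.3° / 1.336 = 0.9715/1.336 = 0.7272; r = 46.65°.
D = 2·76.3° − 6·46.65° + 2·180° = 152.60° − 279.92° + 360° = 232.68°.
Angle from antisolar point = D − 180° = 52.68°.

52.7°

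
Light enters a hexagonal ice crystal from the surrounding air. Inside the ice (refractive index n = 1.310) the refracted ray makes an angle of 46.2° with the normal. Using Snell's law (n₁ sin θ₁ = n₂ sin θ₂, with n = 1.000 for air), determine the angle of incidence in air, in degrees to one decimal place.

71.0°

Snell: sin θ_i = n · sin θ_r = 1.310 × sin 46.2° = 1.310 × 0.7218 = 0.9455.
θ_i = arcsin(0.9455) = 71.00°.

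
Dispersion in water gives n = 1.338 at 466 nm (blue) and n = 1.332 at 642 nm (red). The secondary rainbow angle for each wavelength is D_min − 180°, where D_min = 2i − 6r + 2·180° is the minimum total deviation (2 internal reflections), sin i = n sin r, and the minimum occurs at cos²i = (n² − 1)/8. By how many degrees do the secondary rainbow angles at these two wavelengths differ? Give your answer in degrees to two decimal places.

At 466 nm (n = 1.338): cos²i = 0.09878 → i = 71.682°, r = 45.195°, D_min = 232.193°, rainbow angle = 52.193°.
At 642 nm (n = 1.332): cos²i = 0.09678 → i = 71.875°, r = 45.520°, D_min = 230.628°, rainbow angle = 50.628°.
Angular width = |52.193° − 50.628°| = 1.564°.

1.56°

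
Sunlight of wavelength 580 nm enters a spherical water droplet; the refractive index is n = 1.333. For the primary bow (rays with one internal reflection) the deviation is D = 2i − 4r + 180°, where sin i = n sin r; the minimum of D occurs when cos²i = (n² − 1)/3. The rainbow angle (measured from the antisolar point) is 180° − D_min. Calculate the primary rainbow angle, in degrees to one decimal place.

42.1°

cos²i = (1.77689 − 1)/3 = 0.25896; i = arccos(0.50888) = 59.410°.
sin r = sin 59.410°/1.333 = 0.64579; r = 40.225°.
D_min = 2·59.410° − 4·40.225° + 180° = 137.922°.
Rainbow angle = 180° − D_min = 42.078°.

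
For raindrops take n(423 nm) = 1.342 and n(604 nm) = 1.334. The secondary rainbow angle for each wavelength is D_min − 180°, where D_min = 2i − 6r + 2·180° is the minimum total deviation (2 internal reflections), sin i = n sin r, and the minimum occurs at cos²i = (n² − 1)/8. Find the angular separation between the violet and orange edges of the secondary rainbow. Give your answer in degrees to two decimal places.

2.07°

At 423 nm (n = 1.342): cos²i = 0.10012 → i = 71.554°, r = 44.981°, D_min = 233.222°, rainbow angle = 53.222°.
At 604 nm (n = 1.334): cos²i = 0.09744 → i = 71.810°, r = 45.411°, D_min = 231.153°, rainbow angle = 51.153°.
Angular width = |53.222° − 51.153°| = 2.070°.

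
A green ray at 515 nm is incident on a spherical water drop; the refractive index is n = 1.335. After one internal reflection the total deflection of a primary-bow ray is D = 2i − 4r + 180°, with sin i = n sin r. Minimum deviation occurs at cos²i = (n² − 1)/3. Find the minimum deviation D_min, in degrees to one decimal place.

138.2°

cos²i = (1.78222 − 1)/3 = 0.26074; i = arccos(0.51063) = 59.294°.
sin r = sin 59.294°/1.335 = 0.64405; r = 40.094°.
D_min = 2·59.294° − 4·40.094° + 180° = 138.212°.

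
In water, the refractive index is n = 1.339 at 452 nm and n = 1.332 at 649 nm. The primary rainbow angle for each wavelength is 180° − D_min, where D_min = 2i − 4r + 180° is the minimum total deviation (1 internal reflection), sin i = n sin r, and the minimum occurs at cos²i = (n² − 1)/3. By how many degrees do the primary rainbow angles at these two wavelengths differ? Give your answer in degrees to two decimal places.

1.01°

At 452 nm (n = 1.339): cos²i = 0.26431 → i = 59.062°, r = 39.834°, D_min = 138.786°, rainbow angle = 41.214°.
At 649 nm (n = 1.332): cos²i = 0.25807 → i = 59.469°, r = 40.290°, D_min = 137.776°, rainbow angle = 42.224°.
Angular width = |41.214° − 42.224°| = 1.010°.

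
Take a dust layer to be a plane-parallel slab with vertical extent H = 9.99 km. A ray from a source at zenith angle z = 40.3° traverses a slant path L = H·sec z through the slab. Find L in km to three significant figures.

sec z = 1/cos 40.3° = 1.3112.
L = 9.99 × 1.3112 = 13.099 km.

13.1 km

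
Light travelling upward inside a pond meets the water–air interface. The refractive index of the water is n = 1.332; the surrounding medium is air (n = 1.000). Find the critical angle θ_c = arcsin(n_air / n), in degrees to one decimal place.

48.7°

sin θ_c = n_air / n = 1.000 / 1.332 = 0.7508.
θ_c = arcsin(0.7508) = 48.66°.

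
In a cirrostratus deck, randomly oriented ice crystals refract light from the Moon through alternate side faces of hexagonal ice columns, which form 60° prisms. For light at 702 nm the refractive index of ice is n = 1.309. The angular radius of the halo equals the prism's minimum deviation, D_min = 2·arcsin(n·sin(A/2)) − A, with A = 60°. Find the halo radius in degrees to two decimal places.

n·sin(A/2) = 1.309 × sin 30° = 1.309 × 0.5000 = 0.6545.
D_min = 2·arcsin(0.6545) − 60° = 2 × 40.882° − 60° = 21.763°.

21.76°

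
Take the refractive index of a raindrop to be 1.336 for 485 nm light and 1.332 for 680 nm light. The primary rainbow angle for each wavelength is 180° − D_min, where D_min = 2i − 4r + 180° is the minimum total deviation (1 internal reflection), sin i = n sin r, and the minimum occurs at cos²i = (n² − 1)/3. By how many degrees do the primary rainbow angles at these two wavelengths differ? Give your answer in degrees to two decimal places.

At 485 nm (n = 1.336): cos²i = 0.26163 → i = 59.236°, r = 40.029°, D_min = 138.356°, rainbow angle = 41.644°.
At 680 nm (n = 1.332): cos²i = 0.25807 → i = 59.469°, r = 40.290°, D_min = 137.776°, rainbow angle = 42.224°.
Angular width = |41.644° − 42.224°| = 0.580°.

0.58°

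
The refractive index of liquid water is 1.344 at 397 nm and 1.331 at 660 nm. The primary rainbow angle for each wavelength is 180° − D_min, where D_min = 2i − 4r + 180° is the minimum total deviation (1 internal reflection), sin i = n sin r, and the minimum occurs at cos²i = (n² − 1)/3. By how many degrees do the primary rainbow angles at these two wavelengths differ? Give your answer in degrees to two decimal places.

1.86°

At 397 nm (n = 1.344): cos²i = 0.26878 → i = 58.772°, r = 39.512°, D_min = 139.495°, rainbow angle = 40.505°.
At 660 nm (n = 1.331): cos²i = 0.25719 → i = 59.527°, r = 40.356°, D_min = 137.630°, rainbow angle = 42.370°.
Angular width = |40.505° − 42.370°| = 1.865°.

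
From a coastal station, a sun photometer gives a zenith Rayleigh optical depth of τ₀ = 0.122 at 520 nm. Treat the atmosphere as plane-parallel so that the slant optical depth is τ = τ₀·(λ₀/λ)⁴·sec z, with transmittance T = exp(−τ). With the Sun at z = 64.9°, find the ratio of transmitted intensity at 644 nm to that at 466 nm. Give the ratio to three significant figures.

Airmass: sec 64.9° = 2.3574.
τ(644 nm) = 0.122 × (520/644)⁴ × 2.3574 = 0.122 × 0.4251 × 2.3574 = 0.1223.
τ(466 nm) = 0.122 × (520/466)⁴ × 2.3574 = 0.122 × 1.5505 × 2.3574 = 0.4459.
T(644)/T(466) = exp(τ_B − τ_A) = exp(0.3237) = 1.3822.

1.38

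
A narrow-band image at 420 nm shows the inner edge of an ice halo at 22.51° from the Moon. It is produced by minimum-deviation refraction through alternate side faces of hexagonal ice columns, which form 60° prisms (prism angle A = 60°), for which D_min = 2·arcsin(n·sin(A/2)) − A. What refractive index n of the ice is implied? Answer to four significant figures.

1.319

Rearranging: n = sin((D_min + A)/2) / sin(A/2).
(D_min + A)/2 = (22.51° + 60°)/2 = 41.255°.
n = sin 41.255° / sin 30° = 0.6594 / 0.5000 = 1.3188.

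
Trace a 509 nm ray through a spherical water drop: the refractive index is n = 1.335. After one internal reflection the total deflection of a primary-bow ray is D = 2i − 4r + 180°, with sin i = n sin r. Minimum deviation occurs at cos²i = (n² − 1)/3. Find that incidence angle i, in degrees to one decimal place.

cos²i = (1.335² − 1)/3 = (1.78222 − 1)/3 = 0.26074.
cos i = 0.51063, so i = 59.294°.

59.3°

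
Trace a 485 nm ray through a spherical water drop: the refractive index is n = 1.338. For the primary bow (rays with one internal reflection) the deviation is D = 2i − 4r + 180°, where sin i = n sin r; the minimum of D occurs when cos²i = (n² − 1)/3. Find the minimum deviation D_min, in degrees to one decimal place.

138.6°

cos²i = (1.79024 − 1)/3 = 0.26341; i = arccos(0.51324) = 59.120°.
sin r = sin 59.120°/1.338 = 0.64144; r = 39.899°.
D_min = 2·59.120° − 4·39.899° + 180° = 138.643°.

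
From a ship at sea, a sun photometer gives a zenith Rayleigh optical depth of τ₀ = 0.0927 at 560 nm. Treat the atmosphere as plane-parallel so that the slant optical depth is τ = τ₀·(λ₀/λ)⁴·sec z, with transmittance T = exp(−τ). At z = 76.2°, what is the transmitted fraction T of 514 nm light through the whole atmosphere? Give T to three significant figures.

0.578

sec 76.2° = 4.1923.
τ = 0.0927 × (560/514)⁴ × 4.1923 = 0.0927 × 1.4090 × 4.1923 = 0.5476.
T = exp(−0.5476) = 0.5784.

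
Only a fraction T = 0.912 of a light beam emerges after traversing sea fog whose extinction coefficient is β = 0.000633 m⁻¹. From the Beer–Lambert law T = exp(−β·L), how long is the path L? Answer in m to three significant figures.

146 m

Beer–Lambert: T = exp(−βL) ⇒ L = −ln(T)/β = −ln(0.912)/0.000633 = 0.0921/0.000633 = 145.5 m.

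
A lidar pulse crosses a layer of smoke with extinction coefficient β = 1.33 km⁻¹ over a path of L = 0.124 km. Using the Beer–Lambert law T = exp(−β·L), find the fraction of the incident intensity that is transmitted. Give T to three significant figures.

0.848

τ = β·L = 1.33 × 0.124 = 0.1649.
T = exp(−0.1649) = 0.8480.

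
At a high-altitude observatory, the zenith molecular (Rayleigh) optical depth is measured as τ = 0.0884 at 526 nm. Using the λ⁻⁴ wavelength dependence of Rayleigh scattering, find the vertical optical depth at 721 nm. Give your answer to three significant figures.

τ(721 nm) = τ(526 nm) × (526/721)⁴ = 0.0884 × (0.7295)⁴ = 0.0884 × 0.2833 = 0.0250.

0.0250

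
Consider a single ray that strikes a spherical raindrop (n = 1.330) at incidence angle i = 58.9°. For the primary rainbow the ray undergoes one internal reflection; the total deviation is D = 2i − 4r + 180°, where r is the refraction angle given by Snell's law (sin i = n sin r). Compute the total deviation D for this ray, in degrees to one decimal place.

137.5°

sin r = sin 58.9° / 1.330 = 0.8563/1.330 = 0.6438; r = 40.08°.
D = 2·58.9° − 4·40.08° + 180° = 117.80° − 160.31° + 180° = 137.49°.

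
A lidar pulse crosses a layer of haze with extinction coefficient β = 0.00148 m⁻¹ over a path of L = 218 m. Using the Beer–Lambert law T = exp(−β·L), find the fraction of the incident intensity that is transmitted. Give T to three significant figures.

τ = β·L = 0.00148 × 218 = 0.3226.
T = exp(−0.3226) = 0.7242.

0.724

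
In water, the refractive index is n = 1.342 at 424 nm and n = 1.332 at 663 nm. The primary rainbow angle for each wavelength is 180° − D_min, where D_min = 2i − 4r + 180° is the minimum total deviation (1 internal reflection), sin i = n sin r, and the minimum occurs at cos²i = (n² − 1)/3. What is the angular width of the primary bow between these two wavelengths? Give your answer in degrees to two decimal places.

1.44°

At 424 nm (n = 1.342): cos²i = 0.26699 → i = 58.888°, r = 39.641°, D_min = 139.213°, rainbow angle = 40.787°.
At 663 nm (n = 1.332): cos²i = 0.25807 → i = 59.469°, r = 40.290°, D_min = 137.776°, rainbow angle = 42.224°.
Angular width = |40.787° − 42.224°| = 1.437°.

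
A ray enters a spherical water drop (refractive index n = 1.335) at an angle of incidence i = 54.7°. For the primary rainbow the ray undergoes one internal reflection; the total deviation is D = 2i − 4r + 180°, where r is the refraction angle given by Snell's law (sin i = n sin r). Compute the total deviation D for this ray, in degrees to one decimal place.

sin r = sin 54.7° / 1.335 = 0.8161/1.335 = 0.6113; r = 37.69°.
D = 2·54.7° − 4·37.69° + 180° = 109.40° − 150.75° + 180° = 138.65°.

138.7°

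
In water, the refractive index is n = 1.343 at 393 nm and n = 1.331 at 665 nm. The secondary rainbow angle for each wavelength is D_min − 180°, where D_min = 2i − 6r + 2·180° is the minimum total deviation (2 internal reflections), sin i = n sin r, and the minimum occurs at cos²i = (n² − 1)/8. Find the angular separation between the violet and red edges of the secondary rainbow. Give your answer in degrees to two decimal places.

3.11°

At 393 nm (n = 1.343): cos²i = 0.10046 → i = 71.522°, r = 44.928°, D_min = 233.478°, rainbow angle = 53.478°.
At 665 nm (n = 1.331): cos²i = 0.09645 → i = 71.907°, r = 45.575°, D_min = 230.365°, rainbow angle = 50.365°.
Angular width = |53.478° − 50.365°| = 3.113°.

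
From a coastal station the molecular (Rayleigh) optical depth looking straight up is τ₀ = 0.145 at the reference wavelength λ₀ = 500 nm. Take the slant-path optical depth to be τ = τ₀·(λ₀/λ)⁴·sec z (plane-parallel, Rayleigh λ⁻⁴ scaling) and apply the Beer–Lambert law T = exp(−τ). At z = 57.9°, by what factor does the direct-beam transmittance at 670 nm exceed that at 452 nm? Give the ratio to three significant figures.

1.38

Airmass: sec 57.9° = 1.8818.
τ(670 nm) = 0.145 × (500/670)⁴ × 1.8818 = 0.145 × 0.3102 × 1.8818 = 0.0846.
τ(452 nm) = 0.145 × (500/452)⁴ × 1.8818 = 0.145 × 1.4974 × 1.8818 = 0.4086.
T(670)/T(452) = exp(τ_B − τ_A) = exp(0.3239) = 1.3826.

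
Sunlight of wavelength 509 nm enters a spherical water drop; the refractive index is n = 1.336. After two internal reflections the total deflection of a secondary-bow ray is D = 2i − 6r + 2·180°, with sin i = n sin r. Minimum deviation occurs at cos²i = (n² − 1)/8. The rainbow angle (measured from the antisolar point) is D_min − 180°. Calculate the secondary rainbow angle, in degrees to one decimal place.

cos²i = (1.78490 − 1)/8 = 0.09811; i = arccos(0.31323) = 71.746°.
sin r = sin 71.746°/1.336 = 0.71084; r = 45.303°.
D_min = 2·71.746° − 6·45.303° + 360° = 231.674°.
Rainbow angle = D_min − 180° = 51.674°.

51.7°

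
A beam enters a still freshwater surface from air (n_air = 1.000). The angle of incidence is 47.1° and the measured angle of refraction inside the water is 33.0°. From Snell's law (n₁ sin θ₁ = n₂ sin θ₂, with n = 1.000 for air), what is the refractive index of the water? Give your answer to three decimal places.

1.345

n = sin θ_i / sin θ_r = sin 47.1° / sin 33.0° = 0.7325 / 0.5446 = 1.3450.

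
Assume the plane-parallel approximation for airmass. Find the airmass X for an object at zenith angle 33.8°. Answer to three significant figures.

1.20

X = sec z = 1/cos 33.8° = 1/0.8310 = 1.2034.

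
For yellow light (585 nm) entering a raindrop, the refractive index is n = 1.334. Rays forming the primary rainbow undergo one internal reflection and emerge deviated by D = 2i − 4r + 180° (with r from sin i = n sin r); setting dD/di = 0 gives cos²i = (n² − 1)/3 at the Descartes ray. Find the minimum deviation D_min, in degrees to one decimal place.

138.1°

cos²i = (1.77956 − 1)/3 = 0.25985; i = arccos(0.50976) = 59.352°.
sin r = sin 59.352°/1.334 = 0.64492; r = 40.159°.
D_min = 2·59.352° − 4·40.159° + 180° = 138.067°.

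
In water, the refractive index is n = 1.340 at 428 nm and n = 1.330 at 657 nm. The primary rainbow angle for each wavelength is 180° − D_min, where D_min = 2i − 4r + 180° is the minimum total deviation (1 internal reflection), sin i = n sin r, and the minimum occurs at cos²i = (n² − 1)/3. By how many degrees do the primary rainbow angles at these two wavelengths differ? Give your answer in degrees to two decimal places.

1.45°

At 428 nm (n = 1.340): cos²i = 0.26520 → i = 59.004°, r = 39.770°, D_min = 138.929°, rainbow angle = 41.071°.
At 657 nm (n = 1.330): cos²i = 0.25630 → i = 59.585°, r = 40.422°, D_min = 137.484°, rainbow angle = 42.516°.
Angular width = |41.071° − 42.516°| = 1.445°.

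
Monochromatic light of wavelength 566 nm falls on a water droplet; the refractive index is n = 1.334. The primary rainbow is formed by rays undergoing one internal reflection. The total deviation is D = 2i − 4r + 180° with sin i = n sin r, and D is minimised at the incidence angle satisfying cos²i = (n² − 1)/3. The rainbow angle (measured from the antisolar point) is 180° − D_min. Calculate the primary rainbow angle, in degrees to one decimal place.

cos²i = (1.77956 − 1)/3 = 0.25985; i = arccos(0.50976) = 59.352°.
sin r = sin 59.352°/1.334 = 0.64492; r = 40.159°.
D_min = 2·59.352° − 4·40.159° + 180° = 138.067°.
Rainbow angle = 180° − D_min = 41.933°.

41.9°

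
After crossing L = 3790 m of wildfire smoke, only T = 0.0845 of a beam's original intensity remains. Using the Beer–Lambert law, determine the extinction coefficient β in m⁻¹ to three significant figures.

Beer–Lambert: T = exp(−βL) ⇒ β = −ln(T)/L = −ln(0.0845)/3790 = 2.4710/3790 = 0.000652 m⁻¹.

0.000652 m⁻¹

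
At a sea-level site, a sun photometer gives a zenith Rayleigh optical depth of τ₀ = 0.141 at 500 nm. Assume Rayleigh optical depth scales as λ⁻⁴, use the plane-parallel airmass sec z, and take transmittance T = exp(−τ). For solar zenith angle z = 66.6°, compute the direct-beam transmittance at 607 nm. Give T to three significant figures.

sec 66.6° = 2.5180.
τ = 0.141 × (500/607)⁴ × 2.5180 = 0.141 × 0.4604 × 2.5180 = 0.1635.
T = exp(−0.1635) = 0.8492.

0.849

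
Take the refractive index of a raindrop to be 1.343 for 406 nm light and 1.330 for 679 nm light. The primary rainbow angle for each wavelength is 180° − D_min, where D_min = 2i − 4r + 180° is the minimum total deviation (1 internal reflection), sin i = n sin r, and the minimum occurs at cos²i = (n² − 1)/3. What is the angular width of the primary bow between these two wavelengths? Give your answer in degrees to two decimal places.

At 406 nm (n = 1.343): cos²i = 0.26788 → i = 58.830°, r = 39.577°, D_min = 139.354°, rainbow angle = 40.646°.
At 679 nm (n = 1.330): cos²i = 0.25630 → i = 59.585°, r = 40.422°, D_min = 137.484°, rainbow angle = 42.516°.
Angular width = |40.646° − 42.516°| = 1.871°.

1.87°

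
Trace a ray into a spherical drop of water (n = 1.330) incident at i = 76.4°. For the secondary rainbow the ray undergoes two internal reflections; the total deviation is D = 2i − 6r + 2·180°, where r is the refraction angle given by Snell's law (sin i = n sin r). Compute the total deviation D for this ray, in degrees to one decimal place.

sin r = sin 76.4° / 1.330 = 0.9720/1.330 = 0.7308; r = 46.95°.
D = 2·76.4° − 6·46.95° + 2·180° = 152.80° − 281.72° + 360° = 231.08°.

231.1°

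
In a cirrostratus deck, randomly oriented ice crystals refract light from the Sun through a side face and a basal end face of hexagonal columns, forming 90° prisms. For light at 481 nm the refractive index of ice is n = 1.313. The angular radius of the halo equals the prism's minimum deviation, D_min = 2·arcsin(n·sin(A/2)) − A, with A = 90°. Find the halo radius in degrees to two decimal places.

n·sin(A/2) = 1.313 × sin 45° = 1.313 × 0.7071 = 0.9284.
D_min = 2·arcsin(0.9284) − 90° = 2 × 68.192° − 90° = 46.383°.

46.38°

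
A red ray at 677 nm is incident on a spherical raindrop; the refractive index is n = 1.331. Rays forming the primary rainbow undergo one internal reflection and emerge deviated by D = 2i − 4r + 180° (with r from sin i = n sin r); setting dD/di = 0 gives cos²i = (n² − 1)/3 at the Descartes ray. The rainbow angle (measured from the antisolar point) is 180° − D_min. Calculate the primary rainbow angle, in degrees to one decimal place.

cos²i = (1.77156 − 1)/3 = 0.25719; i = arccos(0.50714) = 59.527°.
sin r = sin 59.527°/1.331 = 0.64753; r = 40.356°.
D_min = 2·59.527° − 4·40.356° + 180° = 137.630°.
Rainbow angle = 180° − D_min = 42.370°.

42.4°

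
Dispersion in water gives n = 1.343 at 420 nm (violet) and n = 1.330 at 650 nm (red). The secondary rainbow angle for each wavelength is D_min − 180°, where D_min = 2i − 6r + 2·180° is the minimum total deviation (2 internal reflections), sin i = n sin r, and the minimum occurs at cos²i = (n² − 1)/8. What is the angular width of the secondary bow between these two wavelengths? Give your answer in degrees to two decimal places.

3.38°

At 420 nm (n = 1.343): cos²i = 0.10046 → i = 71.522°, r = 44.928°, D_min = 233.478°, rainbow angle = 53.478°.
At 650 nm (n = 1.330): cos²i = 0.09611 → i = 71.940°, r = 45.630°, D_min = 230.101°, rainbow angle = 50.101°.
Angular width = |53.478° − 50.101°| = 3.377°.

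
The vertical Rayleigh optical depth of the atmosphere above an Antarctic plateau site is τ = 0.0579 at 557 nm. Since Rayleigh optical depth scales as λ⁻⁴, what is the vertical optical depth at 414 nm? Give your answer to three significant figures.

τ(414 nm) = τ(557 nm) × (557/414)⁴ = 0.0579 × (1.3454)⁴ = 0.0579 × 3.2766 = 0.1897.

0.190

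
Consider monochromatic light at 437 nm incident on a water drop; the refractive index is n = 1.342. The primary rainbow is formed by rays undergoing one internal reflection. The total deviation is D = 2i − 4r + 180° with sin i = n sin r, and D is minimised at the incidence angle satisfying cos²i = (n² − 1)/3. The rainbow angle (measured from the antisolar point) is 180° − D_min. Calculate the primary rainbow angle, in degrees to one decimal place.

40.8°

cos²i = (1.80096 − 1)/3 = 0.26699; i = arccos(0.51671) = 58.888°.
sin r = sin 58.888°/1.342 = 0.63797; r = 39.641°.
D_min = 2·58.888° − 4·39.641° + 180° = 139.213°.
Rainbow angle = 180° − D_min = 40.787°.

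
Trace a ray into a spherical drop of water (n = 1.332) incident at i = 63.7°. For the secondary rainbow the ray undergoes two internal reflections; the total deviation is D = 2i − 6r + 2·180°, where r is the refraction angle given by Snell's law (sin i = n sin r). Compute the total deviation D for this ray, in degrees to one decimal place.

sin r = sin 63.7° / 1.332 = 0.8965/1.332 = 0.6730; r = 42.30°.
D = 2·63.7° − 6·42.30° + 2·180° = 127.40° − 253.81° + 360° = 233.59°.

233.6°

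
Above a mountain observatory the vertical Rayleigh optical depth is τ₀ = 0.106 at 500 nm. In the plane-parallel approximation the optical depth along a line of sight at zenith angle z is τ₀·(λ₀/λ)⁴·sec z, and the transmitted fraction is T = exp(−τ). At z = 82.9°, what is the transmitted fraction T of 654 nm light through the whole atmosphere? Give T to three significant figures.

0.746

sec 82.9° = 8.0905.
τ = 0.106 × (500/654)⁴ × 8.0905 = 0.106 × 0.3416 × 8.0905 = 0.2930.
T = exp(−0.2930) = 0.7460.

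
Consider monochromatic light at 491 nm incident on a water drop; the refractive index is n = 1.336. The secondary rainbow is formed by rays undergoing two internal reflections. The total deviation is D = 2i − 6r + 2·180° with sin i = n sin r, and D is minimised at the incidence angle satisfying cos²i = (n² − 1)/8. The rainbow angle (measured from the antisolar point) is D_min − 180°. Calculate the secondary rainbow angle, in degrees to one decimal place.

51.7°

cos²i = (1.78490 − 1)/8 = 0.09811; i = arccos(0.31323) = 71.746°.
sin r = sin 71.746°/1.336 = 0.71084; r = 45.303°.
D_min = 2·71.746° − 6·45.303° + 360° = 231.674°.
Rainbow angle = D_min − 180° = 51.674°.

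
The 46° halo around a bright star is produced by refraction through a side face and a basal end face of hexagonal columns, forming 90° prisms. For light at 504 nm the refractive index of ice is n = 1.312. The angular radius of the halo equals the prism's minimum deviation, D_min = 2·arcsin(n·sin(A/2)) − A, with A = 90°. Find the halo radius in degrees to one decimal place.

n·sin(A/2) = 1.312 × sin 45° = 1.312 × 0.7071 = 0.9277.
D_min = 2·arcsin(0.9277) − 90° = 2 × 68.083° − 90° = 46.166°.

46.2°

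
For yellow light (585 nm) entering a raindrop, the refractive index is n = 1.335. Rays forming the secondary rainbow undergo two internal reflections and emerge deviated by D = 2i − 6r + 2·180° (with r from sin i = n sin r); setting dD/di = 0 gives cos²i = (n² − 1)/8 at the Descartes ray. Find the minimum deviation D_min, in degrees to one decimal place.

231.4°

cos²i = (1.78222 − 1)/8 = 0.09778; i = arccos(0.31269) = 71.778°.
sin r = sin 71.778°/1.335 = 0.71150; r = 45.357°.
D_min = 2·71.778° − 6·45.357° + 360° = 231.414°.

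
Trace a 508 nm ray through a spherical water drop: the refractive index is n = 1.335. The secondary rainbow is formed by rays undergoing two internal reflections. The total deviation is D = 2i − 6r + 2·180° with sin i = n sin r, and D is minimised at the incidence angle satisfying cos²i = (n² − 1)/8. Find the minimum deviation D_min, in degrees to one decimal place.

231.4°

cos²i = (1.78222 − 1)/8 = 0.09778; i = arccos(0.31269) = 71.778°.
sin r = sin 71.778°/1.335 = 0.71150; r = 45.357°.
D_min = 2·71.778° − 6·45.357° + 360° = 231.414°.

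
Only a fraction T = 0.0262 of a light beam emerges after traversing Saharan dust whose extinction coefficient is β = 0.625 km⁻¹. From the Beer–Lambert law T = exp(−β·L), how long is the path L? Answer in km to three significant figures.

5.83 km

Beer–Lambert: T = exp(−βL) ⇒ L = −ln(T)/β = −ln(0.0262)/0.625 = 3.6420/0.625 = 5.827 km.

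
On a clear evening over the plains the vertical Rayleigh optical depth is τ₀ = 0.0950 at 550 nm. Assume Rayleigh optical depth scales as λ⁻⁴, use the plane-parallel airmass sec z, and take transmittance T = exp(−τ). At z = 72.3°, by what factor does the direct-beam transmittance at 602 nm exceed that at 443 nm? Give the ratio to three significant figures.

1.69

Airmass: sec 72.3° = 3.2891.
τ(602 nm) = 0.0950 × (550/602)⁴ × 3.2891 = 0.0950 × 0.6967 × 3.2891 = 0.2177.
τ(443 nm) = 0.0950 × (550/443)⁴ × 3.2891 = 0.0950 × 2.3759 × 3.2891 = 0.7424.
T(602)/T(443) = exp(τ_B − τ_A) = exp(0.5247) = 1.6899.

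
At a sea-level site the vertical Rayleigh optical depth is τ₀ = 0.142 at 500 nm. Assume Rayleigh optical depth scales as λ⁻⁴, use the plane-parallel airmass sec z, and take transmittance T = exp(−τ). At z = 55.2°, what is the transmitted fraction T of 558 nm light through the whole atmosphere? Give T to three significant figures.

sec 55.2° = 1.7522.
τ = 0.142 × (500/558)⁴ × 1.7522 = 0.142 × 0.6447 × 1.7522 = 0.1604.
T = exp(−0.1604) = 0.8518.

0.852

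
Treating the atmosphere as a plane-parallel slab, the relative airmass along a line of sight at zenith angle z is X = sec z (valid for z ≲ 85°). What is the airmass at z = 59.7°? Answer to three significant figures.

1.98

X = sec z = 1/cos 59.7° = 1/0.5045 = 1.9821.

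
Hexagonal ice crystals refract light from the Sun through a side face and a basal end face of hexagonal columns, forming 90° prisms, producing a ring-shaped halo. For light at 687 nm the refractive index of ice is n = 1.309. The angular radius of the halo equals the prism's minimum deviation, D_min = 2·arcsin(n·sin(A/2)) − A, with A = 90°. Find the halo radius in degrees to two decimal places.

45.52°

n·sin(A/2) = 1.309 × sin 45° = 1.309 × 0.7071 = 0.9256.
D_min = 2·arcsin(0.9256) − 90° = 2 × 67.759° − 90° = 45.519°.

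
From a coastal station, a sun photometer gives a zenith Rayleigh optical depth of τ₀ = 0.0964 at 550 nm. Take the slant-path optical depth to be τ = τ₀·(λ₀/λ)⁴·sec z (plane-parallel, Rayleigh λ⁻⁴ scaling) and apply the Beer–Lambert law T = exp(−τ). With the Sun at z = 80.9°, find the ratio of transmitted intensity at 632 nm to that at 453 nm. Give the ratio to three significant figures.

Airmass: sec 80.9° = 6.3228.
τ(632 nm) = 0.0964 × (550/632)⁴ × 6.3228 = 0.0964 × 0.5736 × 6.3228 = 0.3496.
τ(453 nm) = 0.0964 × (550/453)⁴ × 6.3228 = 0.0964 × 2.1730 × 6.3228 = 1.3245.
T(632)/T(453) = exp(τ_B − τ_A) = exp(0.9749) = 2.6508.

2.65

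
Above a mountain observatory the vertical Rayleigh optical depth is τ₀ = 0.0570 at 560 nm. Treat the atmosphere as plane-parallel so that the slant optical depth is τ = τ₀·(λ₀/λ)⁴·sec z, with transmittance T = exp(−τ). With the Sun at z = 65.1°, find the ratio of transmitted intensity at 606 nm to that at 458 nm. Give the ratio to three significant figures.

Airmass: sec 65.1° = 2.3751.
τ(606 nm) = 0.0570 × (560/606)⁴ × 2.3751 = 0.0570 × 0.7292 × 2.3751 = 0.0987.
τ(458 nm) = 0.0570 × (560/458)⁴ × 2.3751 = 0.0570 × 2.2351 × 2.3751 = 0.3026.
T(606)/T(458) = exp(τ_B − τ_A) = exp(0.2039) = 1.2261.

1.23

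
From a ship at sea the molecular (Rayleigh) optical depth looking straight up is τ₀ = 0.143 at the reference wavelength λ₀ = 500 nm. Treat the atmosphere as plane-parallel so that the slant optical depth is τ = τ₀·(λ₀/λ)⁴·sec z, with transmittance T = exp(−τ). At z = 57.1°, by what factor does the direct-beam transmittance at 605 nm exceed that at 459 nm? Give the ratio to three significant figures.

Airmass: sec 57.1° = 1.8410.
τ(605 nm) = 0.143 × (500/605)⁴ × 1.8410 = 0.143 × 0.4665 × 1.8410 = 0.1228.
τ(459 nm) = 0.143 × (500/459)⁴ × 1.8410 = 0.143 × 1.4081 × 1.8410 = 0.3707.
T(605)/T(459) = exp(τ_B − τ_A) = exp(0.2479) = 1.2813.

1.28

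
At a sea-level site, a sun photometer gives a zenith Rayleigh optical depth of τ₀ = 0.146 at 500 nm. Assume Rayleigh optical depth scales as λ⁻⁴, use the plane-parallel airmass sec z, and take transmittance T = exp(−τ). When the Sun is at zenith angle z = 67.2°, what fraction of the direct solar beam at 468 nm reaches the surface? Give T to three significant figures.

sec 67.2° = 2.5805.
τ = 0.146 × (500/468)⁴ × 2.5805 = 0.146 × 1.3029 × 2.5805 = 0.4909.
T = exp(−0.4909) = 0.6121.

0.612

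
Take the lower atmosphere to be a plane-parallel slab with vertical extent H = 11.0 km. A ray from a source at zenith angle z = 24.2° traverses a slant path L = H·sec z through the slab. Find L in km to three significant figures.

sec z = 1/cos 24.2° = 1.0963.
L = 11.0 × 1.0963 = 12.060 km.

12.1 km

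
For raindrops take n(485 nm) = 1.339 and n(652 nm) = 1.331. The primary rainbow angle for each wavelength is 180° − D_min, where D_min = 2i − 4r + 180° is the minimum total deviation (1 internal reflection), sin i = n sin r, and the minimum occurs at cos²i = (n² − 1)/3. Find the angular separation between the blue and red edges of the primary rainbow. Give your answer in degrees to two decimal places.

At 485 nm (n = 1.339): cos²i = 0.26431 → i = 59.062°, r = 39.834°, D_min = 138.786°, rainbow angle = 41.214°.
At 652 nm (n = 1.331): cos²i = 0.25719 → i = 59.527°, r = 40.356°, D_min = 137.630°, rainbow angle = 42.370°.
Angular width = |41.214° − 42.370°| = 1.156°.

1.16°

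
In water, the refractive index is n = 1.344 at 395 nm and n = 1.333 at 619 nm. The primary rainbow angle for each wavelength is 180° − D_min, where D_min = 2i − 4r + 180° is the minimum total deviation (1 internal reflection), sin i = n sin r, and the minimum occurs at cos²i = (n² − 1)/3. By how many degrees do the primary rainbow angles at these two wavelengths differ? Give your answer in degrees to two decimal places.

At 395 nm (n = 1.344): cos²i = 0.26878 → i = 58.772°, r = 39.512°, D_min = 139.495°, rainbow angle = 40.505°.
At 619 nm (n = 1.333): cos²i = 0.25896 → i = 59.410°, r = 40.225°, D_min = 137.922°, rainbow angle = 42.078°.
Angular width = |40.505° − 42.078°| = 1.573°.

1.57°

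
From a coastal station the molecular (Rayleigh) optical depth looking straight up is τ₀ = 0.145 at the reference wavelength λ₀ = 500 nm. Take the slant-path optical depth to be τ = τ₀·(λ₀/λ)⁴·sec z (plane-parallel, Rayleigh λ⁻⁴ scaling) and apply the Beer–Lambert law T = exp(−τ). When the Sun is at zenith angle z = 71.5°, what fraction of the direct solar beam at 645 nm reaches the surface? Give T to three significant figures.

sec 71.5° = 3.1515.
τ = 0.145 × (500/645)⁴ × 3.1515 = 0.145 × 0.3611 × 3.1515 = 0.1650.
T = exp(−0.1650) = 0.8479.

0.848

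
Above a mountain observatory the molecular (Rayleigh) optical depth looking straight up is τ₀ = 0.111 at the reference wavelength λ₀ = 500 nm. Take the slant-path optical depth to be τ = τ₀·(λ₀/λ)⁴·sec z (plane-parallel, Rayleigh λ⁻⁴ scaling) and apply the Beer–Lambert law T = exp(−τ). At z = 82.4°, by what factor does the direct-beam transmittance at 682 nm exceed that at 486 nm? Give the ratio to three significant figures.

Airmass: sec 82.4° = 7.5611.
τ(682 nm) = 0.111 × (500/682)⁴ × 7.5611 = 0.111 × 0.2889 × 7.5611 = 0.2425.
τ(486 nm) = 0.111 × (500/486)⁴ × 7.5611 = 0.111 × 1.1203 × 7.5611 = 0.9402.
T(682)/T(486) = exp(τ_B − τ_A) = exp(0.6978) = 2.0093.

2.01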